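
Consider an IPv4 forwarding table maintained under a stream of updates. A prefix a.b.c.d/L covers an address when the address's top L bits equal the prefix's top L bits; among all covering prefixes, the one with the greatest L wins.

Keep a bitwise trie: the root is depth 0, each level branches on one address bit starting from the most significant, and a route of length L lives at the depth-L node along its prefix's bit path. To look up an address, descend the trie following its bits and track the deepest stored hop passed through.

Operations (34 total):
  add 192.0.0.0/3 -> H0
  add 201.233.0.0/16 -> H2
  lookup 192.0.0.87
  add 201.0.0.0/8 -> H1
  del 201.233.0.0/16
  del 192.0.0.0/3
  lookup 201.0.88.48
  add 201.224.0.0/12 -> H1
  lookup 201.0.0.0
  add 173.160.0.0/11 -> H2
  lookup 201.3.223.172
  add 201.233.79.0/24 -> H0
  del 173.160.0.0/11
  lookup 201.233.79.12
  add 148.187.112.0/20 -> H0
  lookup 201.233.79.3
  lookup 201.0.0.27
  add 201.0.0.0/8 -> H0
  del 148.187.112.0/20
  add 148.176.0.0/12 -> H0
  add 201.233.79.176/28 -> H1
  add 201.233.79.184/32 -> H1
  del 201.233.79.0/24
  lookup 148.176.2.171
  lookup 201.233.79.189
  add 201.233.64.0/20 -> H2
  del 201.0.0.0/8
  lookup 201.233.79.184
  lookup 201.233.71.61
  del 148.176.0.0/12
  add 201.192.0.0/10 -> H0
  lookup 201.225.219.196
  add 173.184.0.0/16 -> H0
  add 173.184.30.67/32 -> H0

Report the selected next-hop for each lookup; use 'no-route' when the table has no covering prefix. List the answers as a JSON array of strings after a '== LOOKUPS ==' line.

Apply in order:
  add 192.0.0.0/3 -> H0 at depth 3
  add 201.233.0.0/16 -> H2 at depth 16
  Q 192.0.0.87: descend 1100 ; hops seen [H0] ; pick H0
  add 201.0.0.0/8 -> H1 at depth 8
  - 201.233.0.0/16 clear@16
  - 192.0.0.0/3 clear@3
  Q 201.0.88.48: descend 11001001 ; hops seen [H1] ; pick H1
  add 201.224.0.0/12 -> H1 at depth 12
  Q 201.0.0.0: descend 11001001 ; hops seen [H1] ; pick H1
  add 173.160.0.0/11 -> H2 at depth 11
  Q 201.3.223.172: descend 11001001 ; hops seen [H1] ; pick H1
  add 201.233.79.0/24 -> H0 at depth 24
  - 173.160.0.0/11 clear@11
  Q 201.233.79.12: descend 110010011110100101001111 ; hops seen [H1,H1,H0] ; pick H0
  add 148.187.112.0/20 -> H0 at depth 20
  Q 201.233.79.3: descend 110010011110100101001111 ; hops seen [H1,H1,H0] ; pick H0
  Q 201.0.0.27: descend 11001001 ; hops seen [H1] ; pick H1
  add 201.0.0.0/8 -> H0 at depth 8
  - 148.187.112.0/20 clear@20
  add 148.176.0.0/12 -> H0 at depth 12
  add 201.233.79.176/28 -> H1 at depth 28
  add 201.233.79.184/32 -> H1 at depth 32
  - 201.233.79.0/24 clear@24
  Q 148.176.2.171: descend 100101001011 ; hops seen [H0] ; pick H0
  Q 201.233.79.189: descend 11001001111010010100111110111 ; hops seen [H0,H1,H1] ; pick H1
  add 201.233.64.0/20 -> H2 at depth 20
  - 201.0.0.0/8 clear@8
  Q 201.233.79.184: descend 11001001111010010100111110111000 ; hops seen [H1,H2,H1,H1] ; pick H1
  Q 201.233.71.61: descend 11001001111010010100 ; hops seen [H1,H2] ; pick H2
  - 148.176.0.0/12 clear@12
  add 201.192.0.0/10 -> H0 at depth 10
  Q 201.225.219.196: descend 110010011110 ; hops seen [H0,H1] ; pick H1
  add 173.184.0.0/16 -> H0 at depth 16
  add 173.184.30.67/32 -> H0 at depth 32

== LOOKUPS ==
["H0","H1","H1","H1","H0","H0","H1","H0","H1","H1","H2","H1"]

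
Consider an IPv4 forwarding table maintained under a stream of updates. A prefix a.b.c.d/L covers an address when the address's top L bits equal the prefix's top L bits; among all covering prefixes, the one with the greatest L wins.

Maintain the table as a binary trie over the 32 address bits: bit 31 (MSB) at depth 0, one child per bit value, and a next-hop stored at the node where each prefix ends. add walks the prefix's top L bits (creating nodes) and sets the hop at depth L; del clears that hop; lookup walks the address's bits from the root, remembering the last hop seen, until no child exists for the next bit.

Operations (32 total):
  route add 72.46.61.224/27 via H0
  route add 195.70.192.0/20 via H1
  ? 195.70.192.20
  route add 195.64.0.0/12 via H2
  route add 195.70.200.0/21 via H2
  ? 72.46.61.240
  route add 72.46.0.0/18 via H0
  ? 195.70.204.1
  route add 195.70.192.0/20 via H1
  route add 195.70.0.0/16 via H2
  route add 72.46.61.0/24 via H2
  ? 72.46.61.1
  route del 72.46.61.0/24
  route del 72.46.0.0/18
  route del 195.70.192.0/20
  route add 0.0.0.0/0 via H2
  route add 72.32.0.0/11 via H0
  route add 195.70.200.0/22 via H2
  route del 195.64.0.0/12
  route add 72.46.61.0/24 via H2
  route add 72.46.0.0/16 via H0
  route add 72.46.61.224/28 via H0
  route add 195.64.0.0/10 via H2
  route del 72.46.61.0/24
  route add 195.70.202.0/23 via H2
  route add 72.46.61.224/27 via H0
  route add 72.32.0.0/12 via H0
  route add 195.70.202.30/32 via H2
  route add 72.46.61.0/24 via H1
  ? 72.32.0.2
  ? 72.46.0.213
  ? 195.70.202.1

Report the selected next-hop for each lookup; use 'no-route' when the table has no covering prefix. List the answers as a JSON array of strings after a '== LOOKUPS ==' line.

Process each operation:
  add 72.46.61.224/27 -> H0 at depth 27
  add 195.70.192.0/20 -> H1 at depth 20
  ? 195.70.192.20  path d0:-→d1:-→d2:-→d3:-→d4:-→d5:-→d6:-→d7:-→d8:-→d9:-→d10:-→d11:-→d12:-→d13:-→d14:-→d15:-→d16:-→d17:-→d18:-→d19:-→d20:H1  best=H1
  add 195.64.0.0/12 -> H2 at depth 12
  add 195.70.200.0/21 -> H2 at depth 21
  ? 72.46.61.240  path d0:-→d1:-→d2:-→d3:-→d4:-→d5:-→d6:-→d7:-→d8:-→d9:-→d10:-→d11:-→d12:-→d13:-→d14:-→d15:-→d16:-→d17:-→d18:-→d19:-→d20:-→d21:-→d22:-→d23:-→d24:-→d25:-→d26:-→d27:H0  best=H0
  add 72.46.0.0/18 -> H0 at depth 18
  ? 195.70.204.1  path d0:-→d1:-→d2:-→d3:-→d4:-→d5:-→d6:-→d7:-→d8:-→d9:-→d10:-→d11:-→d12:H2→d13:-→d14:-→d15:-→d16:-→d17:-→d18:-→d19:-→d20:H1→d21:H2  best=H2
  add 195.70.192.0/20 -> H1 at depth 20
  add 195.70.0.0/16 -> H2 at depth 16
  add 72.46.61.0/24 -> H2 at depth 24
  ? 72.46.61.1  path d0:-→d1:-→d2:-→d3:-→d4:-→d5:-→d6:-→d7:-→d8:-→d9:-→d10:-→d11:-→d12:-→d13:-→d14:-→d15:-→d16:-→d17:-→d18:H0→d19:-→d20:-→d21:-→d22:-→d23:-→d24:H2  best=H2
  del 72.46.61.0/24 (clear depth 24)
  del 72.46.0.0/18 (clear depth 18)
  del 195.70.192.0/20 (clear depth 20)
  add 0.0.0.0/0 -> H2 at depth 0
  add 72.32.0.0/11 -> H0 at depth 11
  add 195.70.200.0/22 -> H2 at depth 22
  del 195.64.0.0/12 (clear depth 12)
  add 72.46.61.0/24 -> H2 at depth 24
  add 72.46.0.0/16 -> H0 at depth 16
  add 72.46.61.224/28 -> H0 at depth 28
  add 195.64.0.0/10 -> H2 at depth 10
  del 72.46.61.0/24 (clear depth 24)
  add 195.70.202.0/23 -> H2 at depth 23
  add 72.46.61.224/27 -> H0 at depth 27
  add 72.32.0.0/12 -> H0 at depth 12
  add 195.70.202.30/32 -> H2 at depth 32
  add 72.46.61.0/24 -> H1 at depth 24
  ? 72.32.0.2  path d0:H2→d1:-→d2:-→d3:-→d4:-→d5:-→d6:-→d7:-→d8:-→d9:-→d10:-→d11:H0→d12:H0  best=H0
  ? 72.46.0.213  path d0:H2→d1:-→d2:-→d3:-→d4:-→d5:-→d6:-→d7:-→d8:-→d9:-→d10:-→d11:H0→d12:H0→d13:-→d14:-→d15:-→d16:H0→d17:-→d18:-  best=H0
  ? 195.70.202.1  path d0:H2→d1:-→d2:-→d3:-→d4:-→d5:-→d6:-→d7:-→d8:-→d9:-→d10:H2→d11:-→d12:-→d13:-→d14:-→d15:-→d16:H2→d17:-→d18:-→d19:-→d20:-→d21:H2→d22:H2→d23:H2→d24:-→d25:-→d26:-→d27:-  best=H2

== LOOKUPS ==
["H1","H0","H2","H2","H0","H0","H2"]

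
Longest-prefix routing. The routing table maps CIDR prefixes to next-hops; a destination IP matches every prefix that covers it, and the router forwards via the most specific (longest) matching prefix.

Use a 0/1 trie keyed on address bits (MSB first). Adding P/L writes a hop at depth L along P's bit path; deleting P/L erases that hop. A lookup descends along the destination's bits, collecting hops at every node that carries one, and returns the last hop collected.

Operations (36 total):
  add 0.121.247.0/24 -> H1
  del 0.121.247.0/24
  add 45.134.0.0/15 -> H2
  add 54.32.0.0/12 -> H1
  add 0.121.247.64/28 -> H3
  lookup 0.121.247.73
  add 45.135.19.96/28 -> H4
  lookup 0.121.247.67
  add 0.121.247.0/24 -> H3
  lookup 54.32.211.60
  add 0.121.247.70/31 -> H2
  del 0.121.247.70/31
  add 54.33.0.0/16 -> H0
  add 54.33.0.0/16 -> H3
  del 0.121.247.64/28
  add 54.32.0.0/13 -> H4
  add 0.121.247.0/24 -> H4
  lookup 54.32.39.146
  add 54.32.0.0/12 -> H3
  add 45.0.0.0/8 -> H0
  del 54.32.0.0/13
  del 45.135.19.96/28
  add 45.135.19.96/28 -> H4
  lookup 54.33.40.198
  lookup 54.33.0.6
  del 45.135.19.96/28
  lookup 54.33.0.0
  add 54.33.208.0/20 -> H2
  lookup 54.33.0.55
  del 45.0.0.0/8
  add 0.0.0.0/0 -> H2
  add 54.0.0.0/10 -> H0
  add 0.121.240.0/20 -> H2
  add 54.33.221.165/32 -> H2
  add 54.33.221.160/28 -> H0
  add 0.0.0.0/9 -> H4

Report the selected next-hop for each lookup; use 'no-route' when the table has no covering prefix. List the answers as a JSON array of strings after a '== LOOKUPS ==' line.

Apply in order:
  + 0.121.247.0/24 (H1) depth=24
  - 0.121.247.0/24 clear@24
  + 45.134.0.0/15 (H2) depth=15
  + 54.32.0.0/12 (H1) depth=12
  + 0.121.247.64/28 (H3) depth=28
  ? 0.121.247.73  path d0:-→d1:-→d2:-→d3:-→d4:-→d5:-→d6:-→d7:-→d8:-→d9:-→d10:-→d11:-→d12:-→d13:-→d14:-→d15:-→d16:-→d17:-→d18:-→d19:-→d20:-→d21:-→d22:-→d23:-→d24:-→d25:-→d26:-→d27:-→d28:H3  best=H3
  + 45.135.19.96/28 (H4) depth=28
  ? 0.121.247.67  path d0:-→d1:-→d2:-→d3:-→d4:-→d5:-→d6:-→d7:-→d8:-→d9:-→d10:-→d11:-→d12:-→d13:-→d14:-→d15:-→d16:-→d17:-→d18:-→d19:-→d20:-→d21:-→d22:-→d23:-→d24:-→d25:-→d26:-→d27:-→d28:H3  best=H3
  + 0.121.247.0/24 (H3) depth=24
  ? 54.32.211.60  path d0:-→d1:-→d2:-→d3:-→d4:-→d5:-→d6:-→d7:-→d8:-→d9:-→d10:-→d11:-→d12:H1  best=H1
  + 0.121.247.70/31 (H2) depth=31
  - 0.121.247.70/31 clear@31
  + 54.33.0.0/16 (H0) depth=16
  + 54.33.0.0/16 (H3) depth=16
  - 0.121.247.64/28 clear@28
  + 54.32.0.0/13 (H4) depth=13
  + 0.121.247.0/24 (H4) depth=24
  ? 54.32.39.146  path d0:-→d1:-→d2:-→d3:-→d4:-→d5:-→d6:-→d7:-→d8:-→d9:-→d10:-→d11:-→d12:H1→d13:H4→d14:-→d15:-  best=H4
  + 54.32.0.0/12 (H3) depth=12
  + 45.0.0.0/8 (H0) depth=8
  - 54.32.0.0/13 clear@13
  - 45.135.19.96/28 clear@28
  + 45.135.19.96/28 (H4) depth=28
  ? 54.33.40.198  path d0:-→d1:-→d2:-→d3:-→d4:-→d5:-→d6:-→d7:-→d8:-→d9:-→d10:-→d11:-→d12:H3→d13:-→d14:-→d15:-→d16:H3  best=H3
  ? 54.33.0.6  path d0:-→d1:-→d2:-→d3:-→d4:-→d5:-→d6:-→d7:-→d8:-→d9:-→d10:-→d11:-→d12:H3→d13:-→d14:-→d15:-→d16:H3  best=H3
  - 45.135.19.96/28 clear@28
  ? 54.33.0.0  path d0:-→d1:-→d2:-→d3:-→d4:-→d5:-→d6:-→d7:-→d8:-→d9:-→d10:-→d11:-→d12:H3→d13:-→d14:-→d15:-→d16:H3  best=H3
  + 54.33.208.0/20 (H2) depth=20
  ? 54.33.0.55  path d0:-→d1:-→d2:-→d3:-→d4:-→d5:-→d6:-→d7:-→d8:-→d9:-→d10:-→d11:-→d12:H3→d13:-→d14:-→d15:-→d16:H3  best=H3
  - 45.0.0.0/8 clear@8
  + 0.0.0.0/0 (H2) depth=0
  + 54.0.0.0/10 (H0) depth=10
  + 0.121.240.0/20 (H2) depth=20
  + 54.33.221.165/32 (H2) depth=32
  + 54.33.221.160/28 (H0) depth=28
  + 0.0.0.0/9 (H4) depth=9

== LOOKUPS ==
["H3","H3","H1","H4","H3","H3","H3","H3"]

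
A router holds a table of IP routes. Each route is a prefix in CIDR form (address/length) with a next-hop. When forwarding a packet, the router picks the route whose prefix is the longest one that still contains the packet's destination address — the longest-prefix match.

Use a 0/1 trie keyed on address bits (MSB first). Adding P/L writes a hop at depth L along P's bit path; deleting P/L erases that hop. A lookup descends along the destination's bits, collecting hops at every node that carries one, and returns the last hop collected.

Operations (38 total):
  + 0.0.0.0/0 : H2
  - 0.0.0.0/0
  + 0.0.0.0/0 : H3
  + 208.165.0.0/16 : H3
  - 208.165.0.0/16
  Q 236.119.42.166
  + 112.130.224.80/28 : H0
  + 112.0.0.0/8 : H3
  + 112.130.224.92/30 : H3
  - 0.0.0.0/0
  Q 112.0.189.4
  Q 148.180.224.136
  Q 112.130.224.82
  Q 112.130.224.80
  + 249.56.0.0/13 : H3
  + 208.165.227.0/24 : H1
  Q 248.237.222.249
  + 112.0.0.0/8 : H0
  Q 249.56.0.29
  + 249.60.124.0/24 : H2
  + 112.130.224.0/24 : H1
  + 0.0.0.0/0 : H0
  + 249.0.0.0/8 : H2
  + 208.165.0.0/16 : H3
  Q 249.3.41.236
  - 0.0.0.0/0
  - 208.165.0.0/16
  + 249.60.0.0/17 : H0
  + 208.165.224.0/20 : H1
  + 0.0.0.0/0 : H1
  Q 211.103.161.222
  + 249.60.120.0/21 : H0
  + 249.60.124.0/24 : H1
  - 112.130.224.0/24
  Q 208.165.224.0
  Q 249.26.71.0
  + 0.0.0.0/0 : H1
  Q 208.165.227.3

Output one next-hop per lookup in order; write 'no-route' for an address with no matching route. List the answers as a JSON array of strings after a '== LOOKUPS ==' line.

Trace:
  add 0.0.0.0/0 -> H2 at depth 0
  del 0.0.0.0/0 (clear depth 0)
  add 0.0.0.0/0 -> H3 at depth 0
  add 208.165.0.0/16 -> H3 at depth 16
  del 208.165.0.0/16 (clear depth 16)
  ? 236.119.42.166  path d0:H3→d1:-→d2:-  best=H3
  add 112.130.224.80/28 -> H0 at depth 28
  add 112.0.0.0/8 -> H3 at depth 8
  add 112.130.224.92/30 -> H3 at depth 30
  del 0.0.0.0/0 (clear depth 0)
  ? 112.0.189.4  path d0:-→d1:-→d2:-→d3:-→d4:-→d5:-→d6:-→d7:-→d8:H3  best=H3
  ? 148.180.224.136  path d0:-→d1:-  best=no-route
  ? 112.130.224.82  path d0:-→d1:-→d2:-→d3:-→d4:-→d5:-→d6:-→d7:-→d8:H3→d9:-→d10:-→d11:-→d12:-→d13:-→d14:-→d15:-→d16:-→d17:-→d18:-→d19:-→d20:-→d21:-→d22:-→d23:-→d24:-→d25:-→d26:-→d27:-→d28:H0  best=H0
  ? 112.130.224.80  path d0:-→d1:-→d2:-→d3:-→d4:-→d5:-→d6:-→d7:-→d8:H3→d9:-→d10:-→d11:-→d12:-→d13:-→d14:-→d15:-→d16:-→d17:-→d18:-→d19:-→d20:-→d21:-→d22:-→d23:-→d24:-→d25:-→d26:-→d27:-→d28:H0  best=H0
  add 249.56.0.0/13 -> H3 at depth 13
  add 208.165.227.0/24 -> H1 at depth 24
  ? 248.237.222.249  path d0:-→d1:-→d2:-→d3:-→d4:-→d5:-→d6:-→d7:-  best=no-route
  add 112.0.0.0/8 -> H0 at depth 8
  ? 249.56.0.29  path d0:-→d1:-→d2:-→d3:-→d4:-→d5:-→d6:-→d7:-→d8:-→d9:-→d10:-→d11:-→d12:-→d13:H3  best=H3
  add 249.60.124.0/24 -> H2 at depth 24
  add 112.130.224.0/24 -> H1 at depth 24
  add 0.0.0.0/0 -> H0 at depth 0
  add 249.0.0.0/8 -> H2 at depth 8
  add 208.165.0.0/16 -> H3 at depth 16
  ? 249.3.41.236  path d0:H0→d1:-→d2:-→d3:-→d4:-→d5:-→d6:-→d7:-→d8:H2→d9:-→d10:-  best=H2
  del 0.0.0.0/0 (clear depth 0)
  del 208.165.0.0/16 (clear depth 16)
  add 249.60.0.0/17 -> H0 at depth 17
  add 208.165.224.0/20 -> H1 at depth 20
  add 0.0.0.0/0 -> H1 at depth 0
  ? 211.103.161.222  path d0:H1→d1:-→d2:-→d3:-→d4:-→d5:-→d6:-  best=H1
  add 249.60.120.0/21 -> H0 at depth 21
  add 249.60.124.0/24 -> H1 at depth 24
  del 112.130.224.0/24 (clear depth 24)
  ? 208.165.224.0  path d0:H1→d1:-→d2:-→d3:-→d4:-→d5:-→d6:-→d7:-→d8:-→d9:-→d10:-→d11:-→d12:-→d13:-→d14:-→d15:-→d16:-→d17:-→d18:-→d19:-→d20:H1→d21:-→d22:-  best=H1
  ? 249.26.71.0  path d0:H1→d1:-→d2:-→d3:-→d4:-→d5:-→d6:-→d7:-→d8:H2→d9:-→d10:-  best=H2
  add 0.0.0.0/0 -> H1 at depth 0
  ? 208.165.227.3  path d0:H1→d1:-→d2:-→d3:-→d4:-→d5:-→d6:-→d7:-→d8:-→d9:-→d10:-→d11:-→d12:-→d13:-→d14:-→d15:-→d16:-→d17:-→d18:-→d19:-→d20:H1→d21:-→d22:-→d23:-→d24:H1  best=H1

== LOOKUPS ==
["H3","H3","no-route","H0","H0","no-route","H3","H2","H1","H1","H2","H1"]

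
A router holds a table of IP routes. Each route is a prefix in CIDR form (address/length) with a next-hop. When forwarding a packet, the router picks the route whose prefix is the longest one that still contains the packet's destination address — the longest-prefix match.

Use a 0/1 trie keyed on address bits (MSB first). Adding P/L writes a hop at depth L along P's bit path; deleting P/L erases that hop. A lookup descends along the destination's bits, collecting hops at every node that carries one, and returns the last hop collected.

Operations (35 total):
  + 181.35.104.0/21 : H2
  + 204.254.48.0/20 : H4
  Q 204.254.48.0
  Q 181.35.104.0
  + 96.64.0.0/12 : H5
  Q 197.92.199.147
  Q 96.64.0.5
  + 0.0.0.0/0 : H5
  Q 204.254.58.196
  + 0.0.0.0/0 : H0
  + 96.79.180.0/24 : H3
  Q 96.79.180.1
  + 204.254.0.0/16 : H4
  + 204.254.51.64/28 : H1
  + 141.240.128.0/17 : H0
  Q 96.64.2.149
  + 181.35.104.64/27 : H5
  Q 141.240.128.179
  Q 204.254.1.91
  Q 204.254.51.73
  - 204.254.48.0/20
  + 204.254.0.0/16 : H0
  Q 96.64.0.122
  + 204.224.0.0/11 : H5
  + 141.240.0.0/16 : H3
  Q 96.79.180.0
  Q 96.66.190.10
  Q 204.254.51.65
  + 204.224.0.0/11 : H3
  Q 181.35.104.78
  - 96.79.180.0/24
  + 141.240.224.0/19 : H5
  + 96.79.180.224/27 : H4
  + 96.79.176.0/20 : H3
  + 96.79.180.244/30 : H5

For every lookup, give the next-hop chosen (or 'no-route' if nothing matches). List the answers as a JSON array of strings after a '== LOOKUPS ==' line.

Apply in order:
  + 181.35.104.0/21 (H2) depth=21
  + 204.254.48.0/20 (H4) depth=20
  Q 204.254.48.0: descend 11001100111111100011 ; hops seen [H4] ; pick H4
  Q 181.35.104.0: descend 101101010010001101101 ; hops seen [H2] ; pick H2
  + 96.64.0.0/12 (H5) depth=12
  Q 197.92.199.147: descend 1100 ; hops seen [∅] ; pick no-route
  Q 96.64.0.5: descend 011000000100 ; hops seen [H5] ; pick H5
  + 0.0.0.0/0 (H5) depth=0
  Q 204.254.58.196: descend 11001100111111100011 ; hops seen [H5,H4] ; pick H4
  + 0.0.0.0/0 (H0) depth=0
  + 96.79.180.0/24 (H3) depth=24
  Q 96.79.180.1: descend 011000000100111110110100 ; hops seen [H0,H5,H3] ; pick H3
  + 204.254.0.0/16 (H4) depth=16
  + 204.254.51.64/28 (H1) depth=28
  + 141.240.128.0/17 (H0) depth=17
  Q 96.64.2.149: descend 011000000100 ; hops seen [H0,H5] ; pick H5
  + 181.35.104.64/27 (H5) depth=27
  Q 141.240.128.179: descend 10001101111100001 ; hops seen [H0,H0] ; pick H0
  Q 204.254.1.91: descend 110011001111111000 ; hops seen [H0,H4] ; pick H4
  Q 204.254.51.73: descend 1100110011111110001100110100 ; hops seen [H0,H4,H4,H1] ; pick H1
  - 204.254.48.0/20 clear@20
  + 204.254.0.0/16 (H0) depth=16
  Q 96.64.0.122: descend 011000000100 ; hops seen [H0,H5] ; pick H5
  + 204.224.0.0/11 (H5) depth=11
  + 141.240.0.0/16 (H3) depth=16
  Q 96.79.180.0: descend 011000000100111110110100 ; hops seen [H0,H5,H3] ; pick H3
  Q 96.66.190.10: descend 011000000100 ; hops seen [H0,H5] ; pick H5
  Q 204.254.51.65: descend 1100110011111110001100110100 ; hops seen [H0,H5,H0,H1] ; pick H1
  + 204.224.0.0/11 (H3) depth=11
  Q 181.35.104.78: descend 101101010010001101101000010 ; hops seen [H0,H2,H5] ; pick H5
  - 96.79.180.0/24 clear@24
  + 141.240.224.0/19 (H5) depth=19
  + 96.79.180.224/27 (H4) depth=27
  + 96.79.176.0/20 (H3) depth=20
  + 96.79.180.244/30 (H5) depth=30

== LOOKUPS ==
["H4","H2","no-route","H5","H4","H3","H5","H0","H4","H1","H5","H3","H5","H1","H5"]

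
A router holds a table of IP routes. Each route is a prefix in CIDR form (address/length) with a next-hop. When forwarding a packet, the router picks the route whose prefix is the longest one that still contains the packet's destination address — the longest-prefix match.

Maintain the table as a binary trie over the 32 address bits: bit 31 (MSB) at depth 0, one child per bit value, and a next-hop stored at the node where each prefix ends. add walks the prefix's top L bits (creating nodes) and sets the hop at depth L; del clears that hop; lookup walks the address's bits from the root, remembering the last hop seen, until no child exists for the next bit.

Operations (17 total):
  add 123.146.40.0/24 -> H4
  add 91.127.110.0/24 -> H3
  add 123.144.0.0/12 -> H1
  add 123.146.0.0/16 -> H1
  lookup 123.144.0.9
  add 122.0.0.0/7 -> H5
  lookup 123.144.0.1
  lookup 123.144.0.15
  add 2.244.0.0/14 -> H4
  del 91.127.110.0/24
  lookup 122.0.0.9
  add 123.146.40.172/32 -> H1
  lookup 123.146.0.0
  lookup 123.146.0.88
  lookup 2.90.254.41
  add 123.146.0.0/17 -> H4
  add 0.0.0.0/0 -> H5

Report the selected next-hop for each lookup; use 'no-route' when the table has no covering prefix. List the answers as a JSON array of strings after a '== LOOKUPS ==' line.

Apply in order:
  add 123.146.40.0/24 -> H4 at depth 24
  add 91.127.110.0/24 -> H3 at depth 24
  add 123.144.0.0/12 -> H1 at depth 12
  add 123.146.0.0/16 -> H1 at depth 16
  lookup 123.144.0.9: bits 01111011100100 walk d0:-→d1:-→d2:-→d3:-→d4:-→d5:-→d6:-→d7:-→d8:-→d9:-→d10:-→d11:-→d12:H1→d13:-→d14:- -> H1
  add 122.0.0.0/7 -> H5 at depth 7
  lookup 123.144.0.1: bits 01111011100100 walk d0:-→d1:-→d2:-→d3:-→d4:-→d5:-→d6:-→d7:H5→d8:-→d9:-→d10:-→d11:-→d12:H1→d13:-→d14:- -> H1
  lookup 123.144.0.15: bits 01111011100100 walk d0:-→d1:-→d2:-→d3:-→d4:-→d5:-→d6:-→d7:H5→d8:-→d9:-→d10:-→d11:-→d12:H1→d13:-→d14:- -> H1
  add 2.244.0.0/14 -> H4 at depth 14
  del 91.127.110.0/24 (clear depth 24)
  lookup 122.0.0.9: bits 0111101 walk d0:-→d1:-→d2:-→d3:-→d4:-→d5:-→d6:-→d7:H5 -> H5
  add 123.146.40.172/32 -> H1 at depth 32
  lookup 123.146.0.0: bits 011110111001001000 walk d0:-→d1:-→d2:-→d3:-→d4:-→d5:-→d6:-→d7:H5→d8:-→d9:-→d10:-→d11:-→d12:H1→d13:-→d14:-→d15:-→d16:H1→d17:-→d18:- -> H1
  lookup 123.146.0.88: bits 011110111001001000 walk d0:-→d1:-→d2:-→d3:-→d4:-→d5:-→d6:-→d7:H5→d8:-→d9:-→d10:-→d11:-→d12:H1→d13:-→d14:-→d15:-→d16:H1→d17:-→d18:- -> H1
  lookup 2.90.254.41: bits 00000010 walk d0:-→d1:-→d2:-→d3:-→d4:-→d5:-→d6:-→d7:-→d8:- -> no-route
  add 123.146.0.0/17 -> H4 at depth 17
  add 0.0.0.0/0 -> H5 at depth 0

== LOOKUPS ==
["H1","H1","H1","H5","H1","H1","no-route"]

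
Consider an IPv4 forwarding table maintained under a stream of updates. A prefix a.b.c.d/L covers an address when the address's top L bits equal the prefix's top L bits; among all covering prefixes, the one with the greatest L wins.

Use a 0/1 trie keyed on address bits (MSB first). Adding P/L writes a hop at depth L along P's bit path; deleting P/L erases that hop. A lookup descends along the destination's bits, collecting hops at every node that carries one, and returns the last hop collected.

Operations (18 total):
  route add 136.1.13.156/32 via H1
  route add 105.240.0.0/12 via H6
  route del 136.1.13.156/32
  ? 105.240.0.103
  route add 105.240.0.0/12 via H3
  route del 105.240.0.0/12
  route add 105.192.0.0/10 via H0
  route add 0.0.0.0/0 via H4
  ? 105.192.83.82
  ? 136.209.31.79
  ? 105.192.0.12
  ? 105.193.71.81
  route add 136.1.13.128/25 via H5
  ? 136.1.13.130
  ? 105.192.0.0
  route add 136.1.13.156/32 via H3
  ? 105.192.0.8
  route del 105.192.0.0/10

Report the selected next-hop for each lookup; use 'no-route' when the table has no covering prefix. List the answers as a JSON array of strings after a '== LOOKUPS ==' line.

Apply in order:
  add 136.1.13.156/32 -> H1 at depth 32
  add 105.240.0.0/12 -> H6 at depth 12
  del 136.1.13.156/32 (clear depth 32)
  ? 105.240.0.103  path d0:-→d1:-→d2:-→d3:-→d4:-→d5:-→d6:-→d7:-→d8:-→d9:-→d10:-→d11:-→d12:H6  best=H6
  add 105.240.0.0/12 -> H3 at depth 12
  del 105.240.0.0/12 (clear depth 12)
  add 105.192.0.0/10 -> H0 at depth 10
  add 0.0.0.0/0 -> H4 at depth 0
  ? 105.192.83.82  path d0:H4→d1:-→d2:-→d3:-→d4:-→d5:-→d6:-→d7:-→d8:-→d9:-→d10:H0  best=H0
  ? 136.209.31.79  path d0:H4→d1:-→d2:-→d3:-→d4:-→d5:-→d6:-→d7:-→d8:-  best=H4
  ? 105.192.0.12  path d0:H4→d1:-→d2:-→d3:-→d4:-→d5:-→d6:-→d7:-→d8:-→d9:-→d10:H0  best=H0
  ? 105.193.71.81  path d0:H4→d1:-→d2:-→d3:-→d4:-→d5:-→d6:-→d7:-→d8:-→d9:-→d10:H0  best=H0
  add 136.1.13.128/25 -> H5 at depth 25
  ? 136.1.13.130  path d0:H4→d1:-→d2:-→d3:-→d4:-→d5:-→d6:-→d7:-→d8:-→d9:-→d10:-→d11:-→d12:-→d13:-→d14:-→d15:-→d16:-→d17:-→d18:-→d19:-→d20:-→d21:-→d22:-→d23:-→d24:-→d25:H5→d26:-→d27:-  best=H5
  ? 105.192.0.0  path d0:H4→d1:-→d2:-→d3:-→d4:-→d5:-→d6:-→d7:-→d8:-→d9:-→d10:H0  best=H0
  add 136.1.13.156/32 -> H3 at depth 32
  ? 105.192.0.8  path d0:H4→d1:-→d2:-→d3:-→d4:-→d5:-→d6:-→d7:-→d8:-→d9:-→d10:H0  best=H0
  del 105.192.0.0/10 (clear depth 10)

== LOOKUPS ==
["H6","H0","H4","H0","H0","H5","H0","H0"]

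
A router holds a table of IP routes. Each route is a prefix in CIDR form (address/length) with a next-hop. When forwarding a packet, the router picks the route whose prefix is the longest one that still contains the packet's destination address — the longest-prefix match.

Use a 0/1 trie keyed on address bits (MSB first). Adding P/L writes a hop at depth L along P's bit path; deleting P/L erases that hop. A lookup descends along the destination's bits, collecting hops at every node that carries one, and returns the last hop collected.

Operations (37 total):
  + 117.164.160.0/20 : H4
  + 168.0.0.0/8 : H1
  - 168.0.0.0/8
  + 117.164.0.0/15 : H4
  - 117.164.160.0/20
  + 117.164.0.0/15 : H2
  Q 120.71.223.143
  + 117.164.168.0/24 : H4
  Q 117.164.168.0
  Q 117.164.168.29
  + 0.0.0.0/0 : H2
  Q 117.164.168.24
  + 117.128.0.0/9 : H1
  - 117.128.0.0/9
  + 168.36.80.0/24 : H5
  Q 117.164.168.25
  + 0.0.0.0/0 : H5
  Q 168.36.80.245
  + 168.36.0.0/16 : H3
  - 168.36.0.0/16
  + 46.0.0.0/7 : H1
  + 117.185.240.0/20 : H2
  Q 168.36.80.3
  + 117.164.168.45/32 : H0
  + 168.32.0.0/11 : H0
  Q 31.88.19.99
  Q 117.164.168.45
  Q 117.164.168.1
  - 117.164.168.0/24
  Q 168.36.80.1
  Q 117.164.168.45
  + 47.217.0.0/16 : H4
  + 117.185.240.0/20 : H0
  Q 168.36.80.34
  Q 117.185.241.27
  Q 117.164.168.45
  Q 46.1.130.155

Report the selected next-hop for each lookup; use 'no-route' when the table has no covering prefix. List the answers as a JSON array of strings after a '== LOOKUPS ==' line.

Apply in order:
  add 117.164.160.0/20 -> H4 at depth 20
  add 168.0.0.0/8 -> H1 at depth 8
  del 168.0.0.0/8 (clear depth 8)
  add 117.164.0.0/15 -> H4 at depth 15
  del 117.164.160.0/20 (clear depth 20)
  add 117.164.0.0/15 -> H2 at depth 15
  lookup 120.71.223.143: bits 0111 walk d0:-→d1:-→d2:-→d3:-→d4:- -> no-route
  add 117.164.168.0/24 -> H4 at depth 24
  lookup 117.164.168.0: bits 011101011010010010101000 walk d0:-→d1:-→d2:-→d3:-→d4:-→d5:-→d6:-→d7:-→d8:-→d9:-→d10:-→d11:-→d12:-→d13:-→d14:-→d15:H2→d16:-→d17:-→d18:-→d19:-→d20:-→d21:-→d22:-→d23:-→d24:H4 -> H4
  lookup 117.164.168.29: bits 011101011010010010101000 walk d0:-→d1:-→d2:-→d3:-→d4:-→d5:-→d6:-→d7:-→d8:-→d9:-→d10:-→d11:-→d12:-→d13:-→d14:-→d15:H2→d16:-→d17:-→d18:-→d19:-→d20:-→d21:-→d22:-→d23:-→d24:H4 -> H4
  add 0.0.0.0/0 -> H2 at depth 0
  lookup 117.164.168.24: bits 011101011010010010101000 walk d0:H2→d1:-→d2:-→d3:-→d4:-→d5:-→d6:-→d7:-→d8:-→d9:-→d10:-→d11:-→d12:-→d13:-→d14:-→d15:H2→d16:-→d17:-→d18:-→d19:-→d20:-→d21:-→d22:-→d23:-→d24:H4 -> H4
  add 117.128.0.0/9 -> H1 at depth 9
  del 117.128.0.0/9 (clear depth 9)
  add 168.36.80.0/24 -> H5 at depth 24
  lookup 117.164.168.25: bits 011101011010010010101000 walk d0:H2→d1:-→d2:-→d3:-→d4:-→d5:-→d6:-→d7:-→d8:-→d9:-→d10:-→d11:-→d12:-→d13:-→d14:-→d15:H2→d16:-→d17:-→d18:-→d19:-→d20:-→d21:-→d22:-→d23:-→d24:H4 -> H4
  add 0.0.0.0/0 -> H5 at depth 0
  lookup 168.36.80.245: bits 101010000010010001010000 walk d0:H5→d1:-→d2:-→d3:-→d4:-→d5:-→d6:-→d7:-→d8:-→d9:-→d10:-→d11:-→d12:-→d13:-→d14:-→d15:-→d16:-→d17:-→d18:-→d19:-→d20:-→d21:-→d22:-→d23:-→d24:H5 -> H5
  add 168.36.0.0/16 -> H3 at depth 16
  del 168.36.0.0/16 (clear depth 16)
  add 46.0.0.0/7 -> H1 at depth 7
  add 117.185.240.0/20 -> H2 at depth 20
  lookup 168.36.80.3: bits 101010000010010001010000 walk d0:H5→d1:-→d2:-→d3:-→d4:-→d5:-→d6:-→d7:-→d8:-→d9:-→d10:-→d11:-→d12:-→d13:-→d14:-→d15:-→d16:-→d17:-→d18:-→d19:-→d20:-→d21:-→d22:-→d23:-→d24:H5 -> H5
  add 117.164.168.45/32 -> H0 at depth 32
  add 168.32.0.0/11 -> H0 at depth 11
  lookup 31.88.19.99: bits 00 walk d0:H5→d1:-→d2:- -> H5
  lookup 117.164.168.45: bits 01110101101001001010100000101101 walk d0:H5→d1:-→d2:-→d3:-→d4:-→d5:-→d6:-→d7:-→d8:-→d9:-→d10:-→d11:-→d12:-→d13:-→d14:-→d15:H2→d16:-→d17:-→d18:-→d19:-→d20:-→d21:-→d22:-→d23:-→d24:H4→d25:-→d26:-→d27:-→d28:-→d29:-→d30:-→d31:-→d32:H0 -> H0
  lookup 117.164.168.1: bits 01110101101001001010100000 walk d0:H5→d1:-→d2:-→d3:-→d4:-→d5:-→d6:-→d7:-→d8:-→d9:-→d10:-→d11:-→d12:-→d13:-→d14:-→d15:H2→d16:-→d17:-→d18:-→d19:-→d20:-→d21:-→d22:-→d23:-→d24:H4→d25:-→d26:- -> H4
  del 117.164.168.0/24 (clear depth 24)
  lookup 168.36.80.1: bits 101010000010010001010000 walk d0:H5→d1:-→d2:-→d3:-→d4:-→d5:-→d6:-→d7:-→d8:-→d9:-→d10:-→d11:H0→d12:-→d13:-→d14:-→d15:-→d16:-→d17:-→d18:-→d19:-→d20:-→d21:-→d22:-→d23:-→d24:H5 -> H5
  lookup 117.164.168.45: bits 01110101101001001010100000101101 walk d0:H5→d1:-→d2:-→d3:-→d4:-→d5:-→d6:-→d7:-→d8:-→d9:-→d10:-→d11:-→d12:-→d13:-→d14:-→d15:H2→d16:-→d17:-→d18:-→d19:-→d20:-→d21:-→d22:-→d23:-→d24:-→d25:-→d26:-→d27:-→d28:-→d29:-→d30:-→d31:-→d32:H0 -> H0
  add 47.217.0.0/16 -> H4 at depth 16
  add 117.185.240.0/20 -> H0 at depth 20
  lookup 168.36.80.34: bits 101010000010010001010000 walk d0:H5→d1:-→d2:-→d3:-→d4:-→d5:-→d6:-→d7:-→d8:-→d9:-→d10:-→d11:H0→d12:-→d13:-→d14:-→d15:-→d16:-→d17:-→d18:-→d19:-→d20:-→d21:-→d22:-→d23:-→d24:H5 -> H5
  lookup 117.185.241.27: bits 01110101101110011111 walk d0:H5→d1:-→d2:-→d3:-→d4:-→d5:-→d6:-→d7:-→d8:-→d9:-→d10:-→d11:-→d12:-→d13:-→d14:-→d15:-→d16:-→d17:-→d18:-→d19:-→d20:H0 -> H0
  lookup 117.164.168.45: bits 01110101101001001010100000101101 walk d0:H5→d1:-→d2:-→d3:-→d4:-→d5:-→d6:-→d7:-→d8:-→d9:-→d10:-→d11:-→d12:-→d13:-→d14:-→d15:H2→d16:-→d17:-→d18:-→d19:-→d20:-→d21:-→d22:-→d23:-→d24:-→d25:-→d26:-→d27:-→d28:-→d29:-→d30:-→d31:-→d32:H0 -> H0
  lookup 46.1.130.155: bits 0010111 walk d0:H5→d1:-→d2:-→d3:-→d4:-→d5:-→d6:-→d7:H1 -> H1

== LOOKUPS ==
["no-route","H4","H4","H4","H4","H5","H5","H5","H0","H4","H5","H0","H5","H0","H0","H1"]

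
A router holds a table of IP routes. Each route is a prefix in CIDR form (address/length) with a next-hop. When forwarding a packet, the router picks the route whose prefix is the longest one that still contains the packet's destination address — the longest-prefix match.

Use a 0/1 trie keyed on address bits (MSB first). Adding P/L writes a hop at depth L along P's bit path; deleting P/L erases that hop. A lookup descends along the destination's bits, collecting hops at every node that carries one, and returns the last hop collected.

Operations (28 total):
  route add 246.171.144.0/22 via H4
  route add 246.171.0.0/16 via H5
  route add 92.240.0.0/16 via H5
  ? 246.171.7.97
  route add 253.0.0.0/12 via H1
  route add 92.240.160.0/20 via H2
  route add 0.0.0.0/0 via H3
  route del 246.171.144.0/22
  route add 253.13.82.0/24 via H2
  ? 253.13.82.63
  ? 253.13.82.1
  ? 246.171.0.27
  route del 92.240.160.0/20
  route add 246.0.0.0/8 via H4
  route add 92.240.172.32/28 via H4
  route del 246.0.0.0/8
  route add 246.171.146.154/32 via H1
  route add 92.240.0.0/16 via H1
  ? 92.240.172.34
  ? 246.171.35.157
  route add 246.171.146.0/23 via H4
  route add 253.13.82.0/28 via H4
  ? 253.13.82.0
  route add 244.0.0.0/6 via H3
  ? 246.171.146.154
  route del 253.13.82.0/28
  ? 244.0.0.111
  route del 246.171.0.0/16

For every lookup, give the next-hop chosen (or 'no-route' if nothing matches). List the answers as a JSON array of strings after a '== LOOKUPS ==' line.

Trace:
  add 246.171.144.0/22 -> H4 at depth 22
  add 246.171.0.0/16 -> H5 at depth 16
  add 92.240.0.0/16 -> H5 at depth 16
  Q 246.171.7.97: descend 1111011010101011 ; hops seen [H5] ; pick H5
  add 253.0.0.0/12 -> H1 at depth 12
  add 92.240.160.0/20 -> H2 at depth 20
  add 0.0.0.0/0 -> H3 at depth 0
  del 246.171.144.0/22 (clear depth 22)
  add 253.13.82.0/24 -> H2 at depth 24
  Q 253.13.82.63: descend 111111010000110101010010 ; hops seen [H3,H1,H2] ; pick H2
  Q 253.13.82.1: descend 111111010000110101010010 ; hops seen [H3,H1,H2] ; pick H2
  Q 246.171.0.27: descend 1111011010101011 ; hops seen [H3,H5] ; pick H5
  del 92.240.160.0/20 (clear depth 20)
  add 246.0.0.0/8 -> H4 at depth 8
  add 92.240.172.32/28 -> H4 at depth 28
  del 246.0.0.0/8 (clear depth 8)
  add 246.171.146.154/32 -> H1 at depth 32
  add 92.240.0.0/16 -> H1 at depth 16
  Q 92.240.172.34: descend 0101110011110000101011000010 ; hops seen [H3,H1,H4] ; pick H4
  Q 246.171.35.157: descend 1111011010101011 ; hops seen [H3,H5] ; pick H5
  add 246.171.146.0/23 -> H4 at depth 23
  add 253.13.82.0/28 -> H4 at depth 28
  Q 253.13.82.0: descend 1111110100001101010100100000 ; hops seen [H3,H1,H2,H4] ; pick H4
  add 244.0.0.0/6 -> H3 at depth 6
  Q 246.171.146.154: descend 11110110101010111001001010011010 ; hops seen [H3,H3,H5,H4,H1] ; pick H1
  del 253.13.82.0/28 (clear depth 28)
  Q 244.0.0.111: descend 111101 ; hops seen [H3,H3] ; pick H3
  del 246.171.0.0/16 (clear depth 16)

== LOOKUPS ==
["H5","H2","H2","H5","H4","H5","H4","H1","H3"]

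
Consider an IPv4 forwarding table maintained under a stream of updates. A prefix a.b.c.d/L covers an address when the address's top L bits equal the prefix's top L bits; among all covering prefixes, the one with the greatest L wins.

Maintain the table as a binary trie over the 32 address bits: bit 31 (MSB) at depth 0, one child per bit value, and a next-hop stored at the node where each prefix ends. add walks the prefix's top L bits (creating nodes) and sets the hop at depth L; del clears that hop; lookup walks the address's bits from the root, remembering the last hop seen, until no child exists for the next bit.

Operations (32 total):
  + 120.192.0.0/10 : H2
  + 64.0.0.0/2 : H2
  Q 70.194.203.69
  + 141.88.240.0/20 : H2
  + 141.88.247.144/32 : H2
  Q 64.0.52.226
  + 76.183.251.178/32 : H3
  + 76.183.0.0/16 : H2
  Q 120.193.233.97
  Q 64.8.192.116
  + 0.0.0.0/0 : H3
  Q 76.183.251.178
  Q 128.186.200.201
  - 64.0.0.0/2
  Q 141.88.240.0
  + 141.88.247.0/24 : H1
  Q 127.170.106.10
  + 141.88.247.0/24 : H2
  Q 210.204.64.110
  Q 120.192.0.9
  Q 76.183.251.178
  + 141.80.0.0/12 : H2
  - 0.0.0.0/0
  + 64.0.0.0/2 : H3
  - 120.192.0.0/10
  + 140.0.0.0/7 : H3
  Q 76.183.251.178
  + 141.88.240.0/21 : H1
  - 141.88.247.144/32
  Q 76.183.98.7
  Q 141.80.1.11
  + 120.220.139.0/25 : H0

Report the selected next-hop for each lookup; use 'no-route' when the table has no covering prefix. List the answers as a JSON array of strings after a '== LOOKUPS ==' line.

Trace:
  add 120.192.0.0/10 -> H2 at depth 10
  add 64.0.0.0/2 -> H2 at depth 2
  Q 70.194.203.69: descend 01 ; hops seen [H2] ; pick H2
  add 141.88.240.0/20 -> H2 at depth 20
  add 141.88.247.144/32 -> H2 at depth 32
  Q 64.0.52.226: descend 01 ; hops seen [H2] ; pick H2
  add 76.183.251.178/32 -> H3 at depth 32
  add 76.183.0.0/16 -> H2 at depth 16
  Q 120.193.233.97: descend 0111100011 ; hops seen [H2,H2] ; pick H2
  Q 64.8.192.116: descend 0100 ; hops seen [H2] ; pick H2
  add 0.0.0.0/0 -> H3 at depth 0
  Q 76.183.251.178: descend 01001100101101111111101110110010 ; hops seen [H3,H2,H2,H3] ; pick H3
  Q 128.186.200.201: descend 1000 ; hops seen [H3] ; pick H3
  del 64.0.0.0/2 (clear depth 2)
  Q 141.88.240.0: descend 100011010101100011110 ; hops seen [H3,H2] ; pick H2
  add 141.88.247.0/24 -> H1 at depth 24
  Q 127.170.106.10: descend 01111 ; hops seen [H3] ; pick H3
  add 141.88.247.0/24 -> H2 at depth 24
  Q 210.204.64.110: descend 1 ; hops seen [H3] ; pick H3
  Q 120.192.0.9: descend 0111100011 ; hops seen [H3,H2] ; pick H2
  Q 76.183.251.178: descend 01001100101101111111101110110010 ; hops seen [H3,H2,H3] ; pick H3
  add 141.80.0.0/12 -> H2 at depth 12
  del 0.0.0.0/0 (clear depth 0)
  add 64.0.0.0/2 -> H3 at depth 2
  del 120.192.0.0/10 (clear depth 10)
  add 140.0.0.0/7 -> H3 at depth 7
  Q 76.183.251.178: descend 01001100101101111111101110110010 ; hops seen [H3,H2,H3] ; pick H3
  add 141.88.240.0/21 -> H1 at depth 21
  del 141.88.247.144/32 (clear depth 32)
  Q 76.183.98.7: descend 0100110010110111 ; hops seen [H3,H2] ; pick H2
  Q 141.80.1.11: descend 100011010101 ; hops seen [H3,H2] ; pick H2
  add 120.220.139.0/25 -> H0 at depth 25

== LOOKUPS ==
["H2","H2","H2","H2","H3","H3","H2","H3","H3","H2","H3","H3","H2","H2"]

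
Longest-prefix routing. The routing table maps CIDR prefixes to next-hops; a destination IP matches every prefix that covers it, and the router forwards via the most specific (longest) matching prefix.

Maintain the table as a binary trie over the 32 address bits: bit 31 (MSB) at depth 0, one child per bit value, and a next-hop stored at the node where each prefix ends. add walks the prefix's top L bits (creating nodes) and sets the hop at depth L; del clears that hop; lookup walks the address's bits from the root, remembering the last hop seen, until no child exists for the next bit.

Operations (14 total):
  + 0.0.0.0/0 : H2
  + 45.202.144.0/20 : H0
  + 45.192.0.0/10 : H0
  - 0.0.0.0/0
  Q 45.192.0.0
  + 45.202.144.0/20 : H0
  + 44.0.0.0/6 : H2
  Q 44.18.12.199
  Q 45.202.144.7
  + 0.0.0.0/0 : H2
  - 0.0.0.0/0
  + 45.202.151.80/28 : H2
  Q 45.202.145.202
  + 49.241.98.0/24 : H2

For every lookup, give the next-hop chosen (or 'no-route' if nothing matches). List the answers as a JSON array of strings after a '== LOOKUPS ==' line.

Apply in order:
  add 0.0.0.0/0 -> H2 at depth 0
  add 45.202.144.0/20 -> H0 at depth 20
  add 45.192.0.0/10 -> H0 at depth 10
  del 0.0.0.0/0 (clear depth 0)
  Q 45.192.0.0: descend 001011011100 ; hops seen [H0] ; pick H0
  add 45.202.144.0/20 -> H0 at depth 20
  add 44.0.0.0/6 -> H2 at depth 6
  Q 44.18.12.199: descend 0010110 ; hops seen [H2] ; pick H2
  Q 45.202.144.7: descend 00101101110010101001 ; hops seen [H2,H0,H0] ; pick H0
  add 0.0.0.0/0 -> H2 at depth 0
  del 0.0.0.0/0 (clear depth 0)
  add 45.202.151.80/28 -> H2 at depth 28
  Q 45.202.145.202: descend 001011011100101010010 ; hops seen [H2,H0,H0] ; pick H0
  add 49.241.98.0/24 -> H2 at depth 24

== LOOKUPS ==
["H0","H2","H0","H0"]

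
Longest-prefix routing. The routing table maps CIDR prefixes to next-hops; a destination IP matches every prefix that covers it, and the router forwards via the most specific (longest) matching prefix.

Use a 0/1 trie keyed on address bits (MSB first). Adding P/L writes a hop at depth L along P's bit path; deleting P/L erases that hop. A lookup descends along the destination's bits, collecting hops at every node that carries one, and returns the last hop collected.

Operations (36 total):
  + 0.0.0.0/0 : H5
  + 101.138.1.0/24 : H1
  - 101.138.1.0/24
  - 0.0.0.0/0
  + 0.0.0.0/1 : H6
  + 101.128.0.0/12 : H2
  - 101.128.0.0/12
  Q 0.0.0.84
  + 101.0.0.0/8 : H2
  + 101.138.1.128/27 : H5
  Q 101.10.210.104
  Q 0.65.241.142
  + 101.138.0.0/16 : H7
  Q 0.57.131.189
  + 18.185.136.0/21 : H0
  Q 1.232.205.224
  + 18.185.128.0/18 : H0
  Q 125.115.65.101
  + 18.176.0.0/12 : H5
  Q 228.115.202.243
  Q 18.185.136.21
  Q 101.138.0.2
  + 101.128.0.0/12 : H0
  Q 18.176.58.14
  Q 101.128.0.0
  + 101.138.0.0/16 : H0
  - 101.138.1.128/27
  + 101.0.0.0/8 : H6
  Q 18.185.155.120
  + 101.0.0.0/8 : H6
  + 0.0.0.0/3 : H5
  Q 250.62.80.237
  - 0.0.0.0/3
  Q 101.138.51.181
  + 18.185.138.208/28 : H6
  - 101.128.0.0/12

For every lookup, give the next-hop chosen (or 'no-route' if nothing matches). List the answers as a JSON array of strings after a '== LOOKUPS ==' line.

Apply in order:
  + 0.0.0.0/0 (H5) depth=0
  + 101.138.1.0/24 (H1) depth=24
  del 101.138.1.0/24 (clear depth 24)
  del 0.0.0.0/0 (clear depth 0)
  + 0.0.0.0/1 (H6) depth=1
  + 101.128.0.0/12 (H2) depth=12
  del 101.128.0.0/12 (clear depth 12)
  Q 0.0.0.84: descend 0 ; hops seen [H6] ; pick H6
  + 101.0.0.0/8 (H2) depth=8
  + 101.138.1.128/27 (H5) depth=27
  Q 101.10.210.104: descend 01100101 ; hops seen [H6,H2] ; pick H2
  Q 0.65.241.142: descend 0 ; hops seen [H6] ; pick H6
  + 101.138.0.0/16 (H7) depth=16
  Q 0.57.131.189: descend 0 ; hops seen [H6] ; pick H6
  + 18.185.136.0/21 (H0) depth=21
  Q 1.232.205.224: descend 000 ; hops seen [H6] ; pick H6
  + 18.185.128.0/18 (H0) depth=18
  Q 125.115.65.101: descend 011 ; hops seen [H6] ; pick H6
  + 18.176.0.0/12 (H5) depth=12
  Q 228.115.202.243: descend ε ; hops seen [∅] ; pick no-route
  Q 18.185.136.21: descend 000100101011100110001 ; hops seen [H6,H5,H0,H0] ; pick H0
  Q 101.138.0.2: descend 01100101100010100000000 ; hops seen [H6,H2,H7] ; pick H7
  + 101.128.0.0/12 (H0) depth=12
  Q 18.176.58.14: descend 000100101011 ; hops seen [H6,H5] ; pick H5
  Q 101.128.0.0: descend 011001011000 ; hops seen [H6,H2,H0] ; pick H0
  + 101.138.0.0/16 (H0) depth=16
  del 101.138.1.128/27 (clear depth 27)
  + 101.0.0.0/8 (H6) depth=8
  Q 18.185.155.120: descend 0001001010111001100 ; hops seen [H6,H5,H0] ; pick H0
  + 101.0.0.0/8 (H6) depth=8
  + 0.0.0.0/3 (H5) depth=3
  Q 250.62.80.237: descend ε ; hops seen [∅] ; pick no-route
  del 0.0.0.0/3 (clear depth 3)
  Q 101.138.51.181: descend 011001011000101000 ; hops seen [H6,H6,H0,H0] ; pick H0
  + 18.185.138.208/28 (H6) depth=28
  del 101.128.0.0/12 (clear depth 12)

== LOOKUPS ==
["H6","H2","H6","H6","H6","H6","no-route","H0","H7","H5","H0","H0","no-route","H0"]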